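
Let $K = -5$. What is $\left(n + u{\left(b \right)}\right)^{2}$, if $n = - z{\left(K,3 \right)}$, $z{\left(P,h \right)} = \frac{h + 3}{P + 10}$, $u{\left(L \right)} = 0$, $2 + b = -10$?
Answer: $\frac{36}{25} \approx 1.44$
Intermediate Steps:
$b = -12$ ($b = -2 - 10 = -12$)
$z{\left(P,h \right)} = \frac{3 + h}{10 + P}$
$n = - \frac{6}{5}$ ($n = - \frac{3 + 3}{10 - 5} = - \frac{6}{5} \approx -1.2$)
$\left(n + u{\left(b \right)}\right)^{2} = \left(- \frac{6}{5} + 0\right)^{2} = \left(- \frac{6}{5}\right)^{2} = \frac{36}{25}$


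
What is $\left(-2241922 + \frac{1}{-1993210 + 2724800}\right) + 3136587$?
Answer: $\frac{654527967351}{731590} \approx 8.9467 \cdot 10^{5}$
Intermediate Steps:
$\left(-2241922 + \frac{1}{-1993210 + 2724800}\right) + 3136587 = \left(-2241922 + \frac{1}{731590}\right) + 3136587 = - \frac{1640167715979}{731590} + 3136587 = \frac{654527967351}{731590}$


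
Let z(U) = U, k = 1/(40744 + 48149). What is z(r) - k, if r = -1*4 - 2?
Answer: -533359/88893 ≈ -6.0000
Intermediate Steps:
r = -6 (r = -4 - 2 = -6)
k = 1/88893 ≈ 1.1249e-5
z(r) - k = -6 - 1*1/88893 = -6 - 1/88893 = -533359/88893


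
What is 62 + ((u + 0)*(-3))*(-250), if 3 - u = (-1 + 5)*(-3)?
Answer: 11312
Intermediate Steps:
u = 15 (u = 3 - (-1 + 5)*(-3) = 3 - 4*(-3) = 3 - 1*(-12) = 3 + 12 = 15)
62 + ((u + 0)*(-3))*(-250) = 62 + ((15 + 0)*(-3))*(-250) = 62 + (15*(-3))*(-250) = 62 - 45*(-250) = 62 + 11250 = 11312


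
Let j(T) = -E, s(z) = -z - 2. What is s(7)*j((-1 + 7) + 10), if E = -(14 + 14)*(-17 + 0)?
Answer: 4284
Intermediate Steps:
s(z) = -2 - z
E = 476 (E = -28*(-17) = -1*(-476) = 476)
j(T) = -476 (j(T) = -1*476 = -476)
s(7)*j((-1 + 7) + 10) = (-2 - 1*7)*(-476) = (-2 - 7)*(-476) = -9*(-476) = 4284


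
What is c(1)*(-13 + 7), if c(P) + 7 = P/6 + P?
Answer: 35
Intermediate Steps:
c(P) = -7 + 7*P/6 (c(P) = -7 + (P/6 + P) = -7 + 7*P/6)
c(1)*(-13 + 7) = (-7 + (7/6)*1)*(-13 + 7) = (-7 + 7/6)*(-6) = -35/6*(-6) = 35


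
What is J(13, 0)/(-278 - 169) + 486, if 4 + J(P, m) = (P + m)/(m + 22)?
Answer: 1593133/3278 ≈ 486.01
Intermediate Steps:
J(P, m) = -4 + (P + m)/(22 + m) (J(P, m) = -4 + (P + m)/(m + 22) = -4 + (P + m)/(22 + m))
J(13, 0)/(-278 - 169) + 486 = ((-88 + 13 - 3*0)/(22 + 0))/(-278 - 169) + 486 = ((-88 + 13 + 0)/22)/(-447) + 486 = ((1/22)*(-75))*(-1/447) + 486 = -75/22*(-1/447) + 486 = 25/3278 + 486 = 1593133/3278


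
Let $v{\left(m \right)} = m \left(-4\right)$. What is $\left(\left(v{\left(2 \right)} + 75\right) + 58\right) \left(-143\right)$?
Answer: $-17875$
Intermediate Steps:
$v{\left(m \right)} = - 4 m$
$\left(\left(v{\left(2 \right)} + 75\right) + 58\right) \left(-143\right) = \left(\left(\left(-4\right) 2 + 75\right) + 58\right) \left(-143\right) = \left(\left(-8 + 75\right) + 58\right) \left(-143\right) = \left(67 + 58\right) \left(-143\right) = 125 \left(-143\right) = -17875$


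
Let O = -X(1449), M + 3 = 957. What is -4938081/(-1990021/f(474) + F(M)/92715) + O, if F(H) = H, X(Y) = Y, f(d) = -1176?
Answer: -38369622480651/8785996139 ≈ -4367.1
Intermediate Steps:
M = 954 (M = -3 + 957 = 954)
O = -1449 (O = -1*1449 = -1449)
-4938081/(-1990021/f(474) + F(M)/92715) + O = -4938081/(-1990021/(-1176) + 954/92715) - 1449 = -4938081/(-1990021*(-1/1176) + 954*(1/92715)) - 1449 = -4938081/(1990021/1176 + 318/30905) - 1449 = -4938081/8785996139/5192040 - 1449 = -4938081*5192040/8785996139 - 1449 = -25638714075240/8785996139 - 1449 = -38369622480651/8785996139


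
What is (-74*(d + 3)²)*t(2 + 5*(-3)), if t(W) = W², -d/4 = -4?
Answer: -4514666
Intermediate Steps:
d = 16 (d = -4*(-4) = 16)
(-74*(d + 3)²)*t(2 + 5*(-3)) = (-74*(16 + 3)²)*(2 + 5*(-3))² = (-74*19²)*(2 - 15)² = -74*361*(-13)² = -26714*169 = -4514666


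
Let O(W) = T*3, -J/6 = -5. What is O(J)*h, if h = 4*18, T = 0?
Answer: 0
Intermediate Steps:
J = 30 (J = -6*(-5) = 30)
O(W) = 0 (O(W) = 0*3 = 0)
h = 72
O(J)*h = 0*72 = 0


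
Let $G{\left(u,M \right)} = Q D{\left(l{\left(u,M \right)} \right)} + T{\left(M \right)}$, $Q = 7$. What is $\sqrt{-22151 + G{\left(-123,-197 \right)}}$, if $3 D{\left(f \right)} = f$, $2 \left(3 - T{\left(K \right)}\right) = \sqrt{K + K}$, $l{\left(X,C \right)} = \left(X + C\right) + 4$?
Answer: $\frac{\sqrt{-823872 - 18 i \sqrt{394}}}{6} \approx 0.032803 - 151.28 i$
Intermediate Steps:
$l{\left(X,C \right)} = 4 + C + X$ ($l{\left(X,C \right)} = \left(C + X\right) + 4 = 4 + C + X$)
$T{\left(K \right)} = 3 - \frac{\sqrt{2} \sqrt{K}}{2}$ ($T{\left(K \right)} = 3 - \frac{\sqrt{K + K}}{2} = 3 - \frac{\sqrt{2 K}}{2} = 3 - \frac{\sqrt{2} \sqrt{K}}{2}$)
$D{\left(f \right)} = \frac{f}{3}$
$G{\left(u,M \right)} = \frac{37}{3} + \frac{7 M}{3} + \frac{7 u}{3} - \frac{\sqrt{2} \sqrt{M}}{2}$ ($G{\left(u,M \right)} = 7 \frac{4 + M + u}{3} - \left(-3 + \frac{\sqrt{2} \sqrt{M}}{2}\right) = 7 \left(\frac{4}{3} + \frac{M}{3} + \frac{u}{3}\right) - \left(-3 + \frac{\sqrt{2} \sqrt{M}}{2}\right) = \left(\frac{28}{3} + \frac{7 M}{3} + \frac{7 u}{3}\right) - \left(-3 + \frac{\sqrt{2} \sqrt{M}}{2}\right) = \frac{37}{3} + \frac{7 M}{3} + \frac{7 u}{3} - \frac{\sqrt{2} \sqrt{M}}{2}$)
$\sqrt{-22151 + G{\left(-123,-197 \right)}} = \sqrt{-22151 + \left(\frac{37}{3} + \frac{7}{3} \left(-197\right) + \frac{7}{3} \left(-123\right) - \frac{\sqrt{2} \sqrt{-197}}{2}\right)} = \sqrt{-22151 - \left(\frac{2203}{3} + \frac{\sqrt{2} i \sqrt{197}}{2}\right)} = \sqrt{-22151 - \left(\frac{2203}{3} + \frac{i \sqrt{394}}{2}\right)} = \sqrt{- \frac{68656}{3} - \frac{i \sqrt{394}}{2}}$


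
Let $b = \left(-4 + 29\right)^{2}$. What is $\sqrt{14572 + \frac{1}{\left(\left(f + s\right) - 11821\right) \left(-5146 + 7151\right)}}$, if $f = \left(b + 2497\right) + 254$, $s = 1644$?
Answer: $\frac{\sqrt{2709526894736648295}}{13636005} \approx 120.71$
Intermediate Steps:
$b = 625$ ($b = 25^{2} = 625$)
$f = 3376$ ($f = \left(625 + 2497\right) + 254 = 3122 + 254 = 3376$)
$\sqrt{14572 + \frac{1}{\left(\left(f + s\right) - 11821\right) \left(-5146 + 7151\right)}} = \sqrt{14572 + \frac{1}{\left(\left(3376 + 1644\right) - 11821\right) \left(-5146 + 7151\right)}} = \sqrt{14572 + \frac{1}{\left(5020 - 11821\right) 2005}} = \sqrt{14572 + \frac{1}{\left(-6801\right) 2005}} = \sqrt{14572 + \frac{1}{-13636005}} = \sqrt{14572 - \frac{1}{13636005}} = \sqrt{\frac{198703864859}{13636005}} = \frac{\sqrt{2709526894736648295}}{13636005}$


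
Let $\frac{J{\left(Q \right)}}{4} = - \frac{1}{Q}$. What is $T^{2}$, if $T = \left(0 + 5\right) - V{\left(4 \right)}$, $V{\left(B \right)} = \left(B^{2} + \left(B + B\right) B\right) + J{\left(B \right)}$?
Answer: $1764$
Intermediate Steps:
$J{\left(Q \right)} = - \frac{4}{Q}$ ($J{\left(Q \right)} = 4 \left(- \frac{1}{Q}\right) = - \frac{4}{Q}$)
$V{\left(B \right)} = - \frac{4}{B} + 3 B^{2}$ ($V{\left(B \right)} = \left(B^{2} + \left(B + B\right) B\right) - \frac{4}{B} = \left(B^{2} + 2 B B\right) - \frac{4}{B} = \left(B^{2} + 2 B^{2}\right) - \frac{4}{B} = 3 B^{2} - \frac{4}{B} = - \frac{4}{B} + 3 B^{2}$)
$T = -42$ ($T = \left(0 + 5\right) - \frac{-4 + 3 \cdot 4^{3}}{4} = 5 - \frac{-4 + 3 \cdot 64}{4} = 5 - \frac{-4 + 192}{4} = 5 - \frac{1}{4} \cdot 188 = 5 - 47 = -42$)
$T^{2} = \left(-42\right)^{2} = 1764$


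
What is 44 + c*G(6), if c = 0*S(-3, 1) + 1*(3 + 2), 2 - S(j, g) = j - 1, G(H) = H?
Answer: 74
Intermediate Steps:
S(j, g) = 3 - j (S(j, g) = 2 - (j - 1) = 2 - (-1 + j) = 2 + (1 - j) = 3 - j)
c = 5 (c = 0*(3 - 1*(-3)) + 1*(3 + 2) = 0*(3 + 3) + 1*5 = 0*6 + 5 = 0 + 5 = 5)
44 + c*G(6) = 44 + 5*6 = 44 + 30 = 74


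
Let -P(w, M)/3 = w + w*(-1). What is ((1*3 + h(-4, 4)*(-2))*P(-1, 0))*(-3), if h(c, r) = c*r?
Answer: 0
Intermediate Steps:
P(w, M) = 0 (P(w, M) = -3*(w + w*(-1)) = -3*(w - w) = -3*0 = 0)
((1*3 + h(-4, 4)*(-2))*P(-1, 0))*(-3) = ((1*3 - 4*4*(-2))*0)*(-3) = ((3 - 16*(-2))*0)*(-3) = ((3 + 32)*0)*(-3) = (35*0)*(-3) = 0*(-3) = 0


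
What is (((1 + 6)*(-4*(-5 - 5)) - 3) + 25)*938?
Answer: 283276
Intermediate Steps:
(((1 + 6)*(-4*(-5 - 5)) - 3) + 25)*938 = ((7*(-4*(-10)) - 3) + 25)*938 = ((7*40 - 3) + 25)*938 = ((280 - 3) + 25)*938 = (277 + 25)*938 = 302*938 = 283276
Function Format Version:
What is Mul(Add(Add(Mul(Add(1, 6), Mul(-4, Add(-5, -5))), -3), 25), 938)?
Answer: 283276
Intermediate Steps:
Mul(Add(Add(Mul(Add(1, 6), Mul(-4, Add(-5, -5))), -3), 25), 938) = Mul(Add(Add(Mul(7, Mul(-4, -10)), -3), 25), 938) = Mul(Add(Add(Mul(7, 40), -3), 25), 938) = Mul(Add(Add(280, -3), 25), 938) = Mul(Add(277, 25), 938) = Mul(302, 938) = 283276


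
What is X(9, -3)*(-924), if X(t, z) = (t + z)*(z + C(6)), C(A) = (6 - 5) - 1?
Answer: 16632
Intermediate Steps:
C(A) = 0 (C(A) = 1 - 1 = 0)
X(t, z) = z*(t + z) (X(t, z) = (t + z)*(z + 0) = (t + z)*z = z*(t + z))
X(9, -3)*(-924) = -3*(9 - 3)*(-924) = -3*6*(-924) = -18*(-924) = 16632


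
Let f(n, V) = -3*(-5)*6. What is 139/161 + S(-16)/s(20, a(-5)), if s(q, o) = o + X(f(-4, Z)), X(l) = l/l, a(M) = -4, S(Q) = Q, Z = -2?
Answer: 2993/483 ≈ 6.1967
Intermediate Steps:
f(n, V) = 90 (f(n, V) = 15*6 = 90)
X(l) = 1
s(q, o) = 1 + o (s(q, o) = o + 1 = 1 + o)
139/161 + S(-16)/s(20, a(-5)) = 139/161 - 16/(1 - 4) = 139*(1/161) - 16/(-3) = 139/161 - 16*(-⅓) = 139/161 + 16/3 = 2993/483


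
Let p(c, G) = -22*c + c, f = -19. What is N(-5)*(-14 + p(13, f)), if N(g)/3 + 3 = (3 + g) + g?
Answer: 8610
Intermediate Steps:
N(g) = 6*g (N(g) = -9 + 3*((3 + g) + g) = -9 + 3*(3 + 2*g) = -9 + (9 + 6*g) = 6*g)
p(c, G) = -21*c
N(-5)*(-14 + p(13, f)) = (6*(-5))*(-14 - 21*13) = -30*(-14 - 273) = -30*(-287) = 8610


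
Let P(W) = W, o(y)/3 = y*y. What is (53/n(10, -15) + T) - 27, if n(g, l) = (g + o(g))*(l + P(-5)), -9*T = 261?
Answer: -347253/6200 ≈ -56.009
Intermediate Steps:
T = -29 (T = -⅑*261 = -29)
o(y) = 3*y² (o(y) = 3*(y*y) = 3*y²)
n(g, l) = (-5 + l)*(g + 3*g²) (n(g, l) = (g + 3*g²)*(l - 5) = (g + 3*g²)*(-5 + l) = (-5 + l)*(g + 3*g²))
(53/n(10, -15) + T) - 27 = (53/((10*(-5 - 15 - 15*10 + 3*10*(-15)))) - 29) - 27 = (53/((10*(-5 - 15 - 150 - 450))) - 29) - 27 = (53/((10*(-620))) - 29) - 27 = (53/(-6200) - 29) - 27 = (53*(-1/6200) - 29) - 27 = (-53/6200 - 29) - 27 = -179853/6200 - 27 = -347253/6200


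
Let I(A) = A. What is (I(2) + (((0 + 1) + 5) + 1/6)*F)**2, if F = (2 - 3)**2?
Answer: 2401/36 ≈ 66.694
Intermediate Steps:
F = 1 (F = (-1)**2 = 1)
(I(2) + (((0 + 1) + 5) + 1/6)*F)**2 = (2 + (((0 + 1) + 5) + 1/6)*1)**2 = (2 + ((1 + 5) + 1/6)*1)**2 = (2 + (6 + 1/6)*1)**2 = (2 + (37/6)*1)**2 = (2 + 37/6)**2 = (49/6)**2 = 2401/36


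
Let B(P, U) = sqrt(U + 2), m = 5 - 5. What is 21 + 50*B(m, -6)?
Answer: 21 + 100*I ≈ 21.0 + 100.0*I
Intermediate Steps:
m = 0
B(P, U) = sqrt(2 + U)
21 + 50*B(m, -6) = 21 + 50*sqrt(2 - 6) = 21 + 50*sqrt(-4) = 21 + 50*(2*I) = 21 + 100*I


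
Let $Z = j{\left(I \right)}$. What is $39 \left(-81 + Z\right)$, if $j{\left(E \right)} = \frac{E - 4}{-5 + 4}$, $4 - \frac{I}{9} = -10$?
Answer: $-7917$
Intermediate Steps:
$I = 126$ ($I = 36 - -90 = 36 + 90 = 126$)
$j{\left(E \right)} = 4 - E$ ($j{\left(E \right)} = \frac{-4 + E}{-1} = \left(-4 + E\right) \left(-1\right) = 4 - E$)
$Z = -122$ ($Z = 4 - 126 = -122$)
$39 \left(-81 + Z\right) = 39 \left(-81 - 122\right) = 39 \left(-203\right) = -7917$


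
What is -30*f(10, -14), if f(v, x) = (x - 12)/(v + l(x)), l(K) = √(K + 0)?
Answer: 1300/19 - 130*I*√14/19 ≈ 68.421 - 25.601*I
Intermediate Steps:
l(K) = √K
f(v, x) = (-12 + x)/(v + √x) (f(v, x) = (x - 12)/(v + √x) = (-12 + x)/(v + √x))
-30*f(10, -14) = -30*(-12 - 14)/(10 + √(-14)) = -30*(-26)/(10 + I*√14) = -(-780)/(10 + I*√14) = 780/(10 + I*√14)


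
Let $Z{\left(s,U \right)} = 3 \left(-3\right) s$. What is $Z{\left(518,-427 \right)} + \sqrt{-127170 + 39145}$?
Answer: $-4662 + 5 i \sqrt{3521} \approx -4662.0 + 296.69 i$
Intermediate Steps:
$Z{\left(s,U \right)} = - 9 s$
$Z{\left(518,-427 \right)} + \sqrt{-127170 + 39145} = \left(-9\right) 518 + \sqrt{-127170 + 39145} = -4662 + \sqrt{-88025} = -4662 + 5 i \sqrt{3521}$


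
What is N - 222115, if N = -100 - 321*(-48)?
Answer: -206807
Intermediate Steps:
N = 15308 (N = -100 + 15408 = 15308)
N - 222115 = 15308 - 222115 = -206807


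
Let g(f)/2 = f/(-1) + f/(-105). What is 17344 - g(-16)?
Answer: 1817728/105 ≈ 17312.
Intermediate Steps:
g(f) = -212*f/105 (g(f) = 2*(f/(-1) + f/(-105)) = 2*(f*(-1) + f*(-1/105)) = 2*(-f - f/105) = 2*(-106*f/105) = -212*f/105)
17344 - g(-16) = 17344 - (-212)*(-16)/105 = 17344 - 1*3392/105 = 17344 - 3392/105 = 1817728/105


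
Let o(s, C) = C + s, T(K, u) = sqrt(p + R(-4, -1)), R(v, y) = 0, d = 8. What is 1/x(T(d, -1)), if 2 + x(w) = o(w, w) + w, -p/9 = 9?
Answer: -2/733 - 27*I/733 ≈ -0.0027285 - 0.036835*I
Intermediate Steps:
p = -81 (p = -9*9 = -81)
T(K, u) = 9*I (T(K, u) = sqrt(-81 + 0) = sqrt(-81) = 9*I)
x(w) = -2 + 3*w (x(w) = -2 + ((w + w) + w) = -2 + (2*w + w) = -2 + 3*w)
1/x(T(d, -1)) = 1/(-2 + 3*(9*I)) = 1/(-2 + 27*I) = (-2 - 27*I)/733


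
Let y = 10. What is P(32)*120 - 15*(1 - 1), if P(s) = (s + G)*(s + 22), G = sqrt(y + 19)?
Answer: 207360 + 6480*sqrt(29) ≈ 2.4226e+5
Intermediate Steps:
G = sqrt(29) (G = sqrt(10 + 19) = sqrt(29) ≈ 5.3852)
P(s) = (22 + s)*(s + sqrt(29)) (P(s) = (s + sqrt(29))*(s + 22) = (s + sqrt(29))*(22 + s) = (22 + s)*(s + sqrt(29)))
P(32)*120 - 15*(1 - 1) = (32**2 + 22*32 + 22*sqrt(29) + 32*sqrt(29))*120 - 15*(1 - 1) = (1024 + 704 + 22*sqrt(29) + 32*sqrt(29))*120 - 15*0 = (1728 + 54*sqrt(29))*120 + 0 = (207360 + 6480*sqrt(29)) + 0 = 207360 + 6480*sqrt(29)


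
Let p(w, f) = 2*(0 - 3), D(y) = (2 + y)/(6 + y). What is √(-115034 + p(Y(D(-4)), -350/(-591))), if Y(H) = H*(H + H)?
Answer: 4*I*√7190 ≈ 339.18*I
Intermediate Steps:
D(y) = (2 + y)/(6 + y)
Y(H) = 2*H² (Y(H) = H*(2*H) = 2*H²)
p(w, f) = -6 (p(w, f) = 2*(-3) = -6)
√(-115034 + p(Y(D(-4)), -350/(-591))) = √(-115034 - 6) = √(-115040) = 4*I*√7190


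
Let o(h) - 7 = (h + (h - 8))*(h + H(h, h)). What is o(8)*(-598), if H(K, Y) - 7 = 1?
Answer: -80730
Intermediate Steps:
H(K, Y) = 8 (H(K, Y) = 7 + 1 = 8)
o(h) = 7 + (-8 + 2*h)*(8 + h) (o(h) = 7 + (h + (h - 8))*(h + 8) = 7 + (h + (-8 + h))*(8 + h) = 7 + (-8 + 2*h)*(8 + h))
o(8)*(-598) = (-57 + 2*8² + 8*8)*(-598) = (-57 + 2*64 + 64)*(-598) = (-57 + 128 + 64)*(-598) = 135*(-598) = -80730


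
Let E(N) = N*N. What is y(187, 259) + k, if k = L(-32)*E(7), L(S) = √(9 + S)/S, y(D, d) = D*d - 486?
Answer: 47947 - 49*I*√23/32 ≈ 47947.0 - 7.3436*I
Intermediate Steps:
y(D, d) = -486 + D*d
L(S) = √(9 + S)/S
E(N) = N²
k = -49*I*√23/32 (k = (√(9 - 32)/(-32))*7² = -I*√23/32*49 = -49*I*√23/32 ≈ -7.3436*I)
y(187, 259) + k = (-486 + 187*259) - 49*I*√23/32 = (-486 + 48433) - 49*I*√23/32 = 47947 - 49*I*√23/32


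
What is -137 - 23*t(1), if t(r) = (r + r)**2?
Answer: -229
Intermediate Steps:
t(r) = 4*r**2 (t(r) = (2*r)**2 = 4*r**2)
-137 - 23*t(1) = -137 - 92*1**2 = -137 - 92 = -229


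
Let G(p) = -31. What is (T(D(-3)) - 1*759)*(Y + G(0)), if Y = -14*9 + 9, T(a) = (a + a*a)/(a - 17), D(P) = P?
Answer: 561882/5 ≈ 1.1238e+5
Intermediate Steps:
T(a) = (a + a²)/(-17 + a)
Y = -117 (Y = -126 + 9 = -117)
(T(D(-3)) - 1*759)*(Y + G(0)) = (-3*(1 - 3)/(-17 - 3) - 1*759)*(-117 - 31) = (-3*(-2)/(-20) - 759)*(-148) = (-3*(-1/20)*(-2) - 759)*(-148) = (-3/10 - 759)*(-148) = -7593/10*(-148) = 561882/5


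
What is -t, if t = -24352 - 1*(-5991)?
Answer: 18361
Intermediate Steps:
t = -18361 (t = -24352 + 5991 = -18361)
-t = -1*(-18361) = 18361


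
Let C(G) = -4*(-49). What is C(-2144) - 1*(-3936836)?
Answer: 3937032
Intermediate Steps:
C(G) = 196
C(-2144) - 1*(-3936836) = 196 - 1*(-3936836) = 196 + 3936836 = 3937032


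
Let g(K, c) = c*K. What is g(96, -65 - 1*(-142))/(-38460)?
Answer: -616/3205 ≈ -0.19220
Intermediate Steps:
g(K, c) = K*c
g(96, -65 - 1*(-142))/(-38460) = (96*(-65 - 1*(-142)))/(-38460) = (96*(-65 + 142))*(-1/38460) = (96*77)*(-1/38460) = 7392*(-1/38460) = -616/3205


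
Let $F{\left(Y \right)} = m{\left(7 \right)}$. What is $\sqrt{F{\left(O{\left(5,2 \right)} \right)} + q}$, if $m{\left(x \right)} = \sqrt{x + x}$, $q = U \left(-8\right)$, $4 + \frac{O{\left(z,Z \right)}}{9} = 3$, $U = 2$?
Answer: $\sqrt{-16 + \sqrt{14}} \approx 3.5012 i$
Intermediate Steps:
$O{\left(z,Z \right)} = -9$ ($O{\left(z,Z \right)} = -36 + 9 \cdot 3 = -36 + 27 = -9$)
$q = -16$ ($q = 2 \left(-8\right) = -16$)
$m{\left(x \right)} = \sqrt{2} \sqrt{x}$ ($m{\left(x \right)} = \sqrt{2 x} = \sqrt{2} \sqrt{x}$)
$F{\left(Y \right)} = \sqrt{14}$ ($F{\left(Y \right)} = \sqrt{2} \sqrt{7} = \sqrt{14}$)
$\sqrt{F{\left(O{\left(5,2 \right)} \right)} + q} = \sqrt{\sqrt{14} - 16} = \sqrt{-16 + \sqrt{14}}$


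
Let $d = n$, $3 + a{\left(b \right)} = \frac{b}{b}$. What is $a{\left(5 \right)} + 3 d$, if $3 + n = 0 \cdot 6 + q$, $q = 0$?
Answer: $-11$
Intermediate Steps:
$n = -3$ ($n = -3 + \left(0 \cdot 6 + 0\right) = -3 + \left(0 + 0\right) = -3 + 0 = -3$)
$a{\left(b \right)} = -2$ ($a{\left(b \right)} = -3 + \frac{b}{b} = -3 + 1 = -2$)
$d = -3$
$a{\left(5 \right)} + 3 d = -2 + 3 \left(-3\right) = -2 - 9 = -11$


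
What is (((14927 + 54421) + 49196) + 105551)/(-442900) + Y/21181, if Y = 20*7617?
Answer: 12544965961/1876212980 ≈ 6.6863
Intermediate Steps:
Y = 152340
(((14927 + 54421) + 49196) + 105551)/(-442900) + Y/21181 = (((14927 + 54421) + 49196) + 105551)/(-442900) + 152340/21181 = ((69348 + 49196) + 105551)*(-1/442900) + 152340*(1/21181) = (118544 + 105551)*(-1/442900) + 152340/21181 = 224095*(-1/442900) + 152340/21181 = -44819/88580 + 152340/21181 = 12544965961/1876212980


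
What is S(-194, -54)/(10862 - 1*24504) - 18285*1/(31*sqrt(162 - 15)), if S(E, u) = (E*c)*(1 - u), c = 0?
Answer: -6095*sqrt(3)/217 ≈ -48.649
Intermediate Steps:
S(E, u) = 0 (S(E, u) = (E*0)*(1 - u) = 0*(1 - u) = 0)
S(-194, -54)/(10862 - 1*24504) - 18285*1/(31*sqrt(162 - 15)) = 0/(10862 - 1*24504) - 18285*1/(31*sqrt(162 - 15)) = 0/(10862 - 24504) - 18285*sqrt(3)/651 = 0/(-13642) - 18285*sqrt(3)/651 = 0*(-1/13642) - 18285*sqrt(3)/651 = 0 - 6095*sqrt(3)/217 = -6095*sqrt(3)/217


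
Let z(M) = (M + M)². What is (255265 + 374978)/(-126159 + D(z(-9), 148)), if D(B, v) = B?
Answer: -210081/41945 ≈ -5.0085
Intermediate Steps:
z(M) = 4*M² (z(M) = (2*M)² = 4*M²)
(255265 + 374978)/(-126159 + D(z(-9), 148)) = (255265 + 374978)/(-126159 + 4*(-9)²) = 630243/(-126159 + 4*81) = 630243/(-126159 + 324) = 630243/(-125835) = 630243*(-1/125835) = -210081/41945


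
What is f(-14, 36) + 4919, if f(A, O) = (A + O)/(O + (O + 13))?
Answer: 418137/85 ≈ 4919.3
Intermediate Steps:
f(A, O) = (A + O)/(13 + 2*O) (f(A, O) = (A + O)/(O + (13 + O)) = (A + O)/(13 + 2*O))
f(-14, 36) + 4919 = (-14 + 36)/(13 + 2*36) + 4919 = 22/(13 + 72) + 4919 = 22/85 + 4919 = 418137/85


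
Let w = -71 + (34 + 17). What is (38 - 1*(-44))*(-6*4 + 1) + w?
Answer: -1906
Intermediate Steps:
w = -20 (w = -71 + 51 = -20)
(38 - 1*(-44))*(-6*4 + 1) + w = (38 - 1*(-44))*(-6*4 + 1) - 20 = (38 + 44)*(-24 + 1) - 20 = 82*(-23) - 20 = -1886 - 20 = -1906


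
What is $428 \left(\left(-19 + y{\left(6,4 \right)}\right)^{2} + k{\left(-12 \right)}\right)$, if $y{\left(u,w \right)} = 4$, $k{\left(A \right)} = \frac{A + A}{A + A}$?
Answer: $96728$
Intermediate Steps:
$k{\left(A \right)} = 1$ ($k{\left(A \right)} = \frac{2 A}{2 A} = 2 A \frac{1}{2 A} = 1$)
$428 \left(\left(-19 + y{\left(6,4 \right)}\right)^{2} + k{\left(-12 \right)}\right) = 428 \left(\left(-19 + 4\right)^{2} + 1\right) = 428 \left(\left(-15\right)^{2} + 1\right) = 428 \left(225 + 1\right) = 428 \cdot 226 = 96728$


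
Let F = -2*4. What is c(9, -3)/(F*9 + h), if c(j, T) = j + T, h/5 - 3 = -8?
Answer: -6/97 ≈ -0.061856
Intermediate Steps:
F = -8
h = -25 (h = 15 + 5*(-8) = 15 - 40 = -25)
c(j, T) = T + j
c(9, -3)/(F*9 + h) = (-3 + 9)/(-8*9 - 25) = 6/(-72 - 25) = 6/(-97) = 6*(-1/97) = -6/97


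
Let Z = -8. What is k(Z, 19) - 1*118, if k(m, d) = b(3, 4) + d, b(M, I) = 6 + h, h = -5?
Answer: -98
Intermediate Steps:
b(M, I) = 1 (b(M, I) = 6 - 5 = 1)
k(m, d) = 1 + d
k(Z, 19) - 1*118 = (1 + 19) - 1*118 = 20 - 118 = -98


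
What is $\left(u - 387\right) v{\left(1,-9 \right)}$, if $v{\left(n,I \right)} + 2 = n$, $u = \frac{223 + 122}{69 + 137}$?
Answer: $\frac{79377}{206} \approx 385.33$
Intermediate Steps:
$u = \frac{345}{206} \approx 1.6748$
$v{\left(n,I \right)} = -2 + n$
$\left(u - 387\right) v{\left(1,-9 \right)} = \left(\frac{345}{206} - 387\right) \left(-2 + 1\right) = \left(- \frac{79377}{206}\right) \left(-1\right) = \frac{79377}{206}$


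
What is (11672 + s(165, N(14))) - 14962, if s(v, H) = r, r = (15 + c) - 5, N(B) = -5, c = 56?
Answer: -3224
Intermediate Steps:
r = 66 (r = (15 + 56) - 5 = 71 - 5 = 66)
s(v, H) = 66
(11672 + s(165, N(14))) - 14962 = (11672 + 66) - 14962 = 11738 - 14962 = -3224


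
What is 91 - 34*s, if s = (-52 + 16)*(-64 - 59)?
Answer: -150461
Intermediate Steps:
s = 4428 (s = -36*(-123) = 4428)
91 - 34*s = 91 - 34*4428 = 91 - 150552 = -150461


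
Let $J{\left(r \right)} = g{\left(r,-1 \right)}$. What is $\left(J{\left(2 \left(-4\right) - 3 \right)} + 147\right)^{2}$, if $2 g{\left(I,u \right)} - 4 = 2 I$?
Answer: $19044$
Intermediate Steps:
$g{\left(I,u \right)} = 2 + I$ ($g{\left(I,u \right)} = 2 + \frac{2 I}{2} = 2 + I$)
$J{\left(r \right)} = 2 + r$
$\left(J{\left(2 \left(-4\right) - 3 \right)} + 147\right)^{2} = \left(\left(2 + \left(2 \left(-4\right) - 3\right)\right) + 147\right)^{2} = \left(\left(2 - 11\right) + 147\right)^{2} = \left(-9 + 147\right)^{2} = 138^{2} = 19044$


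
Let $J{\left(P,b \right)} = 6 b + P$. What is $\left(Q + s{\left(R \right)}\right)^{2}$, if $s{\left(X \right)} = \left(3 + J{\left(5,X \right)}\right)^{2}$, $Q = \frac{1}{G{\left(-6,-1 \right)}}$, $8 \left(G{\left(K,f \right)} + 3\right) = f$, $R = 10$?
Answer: $\frac{13361510464}{625} \approx 2.1378 \cdot 10^{7}$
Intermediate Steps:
$G{\left(K,f \right)} = -3 + \frac{f}{8}$
$J{\left(P,b \right)} = P + 6 b$
$Q = - \frac{8}{25}$ ($Q = \frac{1}{-3 + \frac{1}{8} \left(-1\right)} = \frac{1}{-3 - \frac{1}{8}} = \frac{1}{- \frac{25}{8}} = - \frac{8}{25} \approx -0.32$)
$s{\left(X \right)} = \left(8 + 6 X\right)^{2}$ ($s{\left(X \right)} = \left(3 + \left(5 + 6 X\right)\right)^{2} = \left(8 + 6 X\right)^{2}$)
$\left(Q + s{\left(R \right)}\right)^{2} = \left(- \frac{8}{25} + 4 \left(4 + 3 \cdot 10\right)^{2}\right)^{2} = \left(- \frac{8}{25} + 4 \left(4 + 30\right)^{2}\right)^{2} = \left(- \frac{8}{25} + 4 \cdot 34^{2}\right)^{2} = \left(- \frac{8}{25} + 4 \cdot 1156\right)^{2} = \left(- \frac{8}{25} + 4624\right)^{2} = \left(\frac{115592}{25}\right)^{2} = \frac{13361510464}{625}$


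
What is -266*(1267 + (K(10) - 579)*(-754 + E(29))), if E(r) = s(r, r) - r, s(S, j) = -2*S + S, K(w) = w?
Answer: -123236470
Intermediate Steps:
s(S, j) = -S
E(r) = -2*r (E(r) = -r - r = -2*r)
-266*(1267 + (K(10) - 579)*(-754 + E(29))) = -266*(1267 + (10 - 579)*(-754 - 2*29)) = -266*(1267 - 569*(-754 - 58)) = -266*(1267 - 569*(-812)) = -266*(1267 + 462028) = -266*463295 = -123236470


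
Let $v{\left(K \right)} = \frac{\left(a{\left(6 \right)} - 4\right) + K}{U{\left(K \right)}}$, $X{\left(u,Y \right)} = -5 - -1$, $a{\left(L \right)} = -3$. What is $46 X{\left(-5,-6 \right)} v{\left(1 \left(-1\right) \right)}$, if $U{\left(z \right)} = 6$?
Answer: $\frac{736}{3} \approx 245.33$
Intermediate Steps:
$X{\left(u,Y \right)} = -4$ ($X{\left(u,Y \right)} = -5 + 1 = -4$)
$v{\left(K \right)} = - \frac{7}{6} + \frac{K}{6}$ ($v{\left(K \right)} = \frac{\left(-3 - 4\right) + K}{6} = \left(-7 + K\right) \frac{1}{6} = - \frac{7}{6} + \frac{K}{6}$)
$46 X{\left(-5,-6 \right)} v{\left(1 \left(-1\right) \right)} = 46 \left(-4\right) \left(- \frac{7}{6} + \frac{1 \left(-1\right)}{6}\right) = - 184 \left(- \frac{7}{6} + \frac{1}{6} \left(-1\right)\right) = - 184 \left(- \frac{7}{6} - \frac{1}{6}\right) = \left(-184\right) \left(- \frac{4}{3}\right) = \frac{736}{3}$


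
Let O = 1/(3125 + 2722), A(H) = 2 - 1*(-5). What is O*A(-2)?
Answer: 7/5847 ≈ 0.0011972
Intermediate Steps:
A(H) = 7 (A(H) = 2 + 5 = 7)
O = 1/5847 ≈ 0.00017103
O*A(-2) = (1/5847)*7 = 7/5847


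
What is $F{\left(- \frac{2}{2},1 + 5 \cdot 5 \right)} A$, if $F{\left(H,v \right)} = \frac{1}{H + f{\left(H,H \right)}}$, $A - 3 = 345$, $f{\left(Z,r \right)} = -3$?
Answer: $-87$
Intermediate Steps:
$A = 348$ ($A = 3 + 345 = 348$)
$F{\left(H,v \right)} = \frac{1}{-3 + H}$ ($F{\left(H,v \right)} = \frac{1}{H - 3} = \frac{1}{-3 + H}$)
$F{\left(- \frac{2}{2},1 + 5 \cdot 5 \right)} A = \frac{1}{-3 - \frac{2}{2}} \cdot 348 = \frac{1}{-3 - 1} \cdot 348 = \frac{1}{-4} \cdot 348 = \left(- \frac{1}{4}\right) 348 = -87$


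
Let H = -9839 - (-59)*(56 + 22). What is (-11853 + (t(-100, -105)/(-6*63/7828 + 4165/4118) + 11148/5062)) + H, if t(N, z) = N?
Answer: -168864744727732/9822499687 ≈ -17192.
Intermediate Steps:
H = -5237 (H = -9839 - (-59)*78 = -9839 - 1*(-4602) = -9839 + 4602 = -5237)
(-11853 + (t(-100, -105)/(-6*63/7828 + 4165/4118) + 11148/5062)) + H = (-11853 + (-100/(-6*63/7828 + 4165/4118) + 11148/5062)) - 5237 = (-11853 + (-100/(-378*1/7828 + 4165*(1/4118)) + 11148*(1/5062))) - 5237 = (-11853 + (-100/(-189/3914 + 4165/4118) + 5574/2531)) - 5237 = (-11853 + (-100/3880877/4029463 + 5574/2531)) - 5237 = (-11853 + (-100*4029463/3880877 + 5574/2531)) - 5237 = (-11853 + (-402946300/3880877 + 5574/2531)) - 5237 = (-11853 - 998225076902/9822499687) - 5237 = -117424313866913/9822499687 - 5237 = -168864744727732/9822499687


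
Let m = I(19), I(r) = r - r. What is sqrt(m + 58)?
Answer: sqrt(58) ≈ 7.6158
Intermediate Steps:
I(r) = 0
m = 0
sqrt(m + 58) = sqrt(0 + 58) = sqrt(58)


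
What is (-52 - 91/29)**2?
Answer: 2556801/841 ≈ 3040.2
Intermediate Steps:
(-52 - 91/29)**2 = (-1599/29)**2 = 2556801/841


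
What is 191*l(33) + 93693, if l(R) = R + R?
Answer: 106299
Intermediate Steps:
l(R) = 2*R
191*l(33) + 93693 = 191*(2*33) + 93693 = 191*66 + 93693 = 12606 + 93693 = 106299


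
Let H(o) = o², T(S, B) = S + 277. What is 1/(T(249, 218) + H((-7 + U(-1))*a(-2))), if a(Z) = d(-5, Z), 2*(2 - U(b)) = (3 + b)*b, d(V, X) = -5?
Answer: 1/926 ≈ 0.0010799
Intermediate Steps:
T(S, B) = 277 + S
U(b) = 2 - b*(3 + b)/2 (U(b) = 2 - (3 + b)*b/2 = 2 - b*(3 + b)/2)
a(Z) = -5
1/(T(249, 218) + H((-7 + U(-1))*a(-2))) = 1/((277 + 249) + ((-7 + (2 - 3/2*(-1) - ½*(-1)²))*(-5))²) = 1/(526 + ((-7 + (2 + 3/2 - ½*1))*(-5))²) = 1/(526 + ((-7 + (2 + 3/2 - ½))*(-5))²) = 1/(526 + ((-7 + 3)*(-5))²) = 1/(526 + (-4*(-5))²) = 1/(526 + 20²) = 1/(526 + 400) = 1/926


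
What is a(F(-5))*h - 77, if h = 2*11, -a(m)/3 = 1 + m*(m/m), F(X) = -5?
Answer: 187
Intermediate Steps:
a(m) = -3 - 3*m (a(m) = -3*(1 + m*(m/m)) = -3*(1 + m*1) = -3*(1 + m) = -3 - 3*m)
h = 22
a(F(-5))*h - 77 = (-3 - 3*(-5))*22 - 77 = (-3 + 15)*22 - 77 = 12*22 - 77 = 264 - 77 = 187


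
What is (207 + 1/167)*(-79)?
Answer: -2731030/167 ≈ -16353.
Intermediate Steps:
(207 + 1/167)*(-79) = (34570/167)*(-79) = -2731030/167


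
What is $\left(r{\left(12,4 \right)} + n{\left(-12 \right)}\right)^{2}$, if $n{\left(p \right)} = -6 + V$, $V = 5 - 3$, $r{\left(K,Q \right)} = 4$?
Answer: $0$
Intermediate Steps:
$V = 2$
$n{\left(p \right)} = -4$ ($n{\left(p \right)} = -6 + 2 = -4$)
$\left(r{\left(12,4 \right)} + n{\left(-12 \right)}\right)^{2} = \left(4 - 4\right)^{2} = 0^{2} = 0$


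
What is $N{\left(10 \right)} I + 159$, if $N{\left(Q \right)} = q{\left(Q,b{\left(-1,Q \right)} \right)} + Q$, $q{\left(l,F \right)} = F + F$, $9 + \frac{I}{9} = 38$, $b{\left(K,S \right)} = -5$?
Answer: $159$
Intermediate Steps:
$I = 261$ ($I = -81 + 9 \cdot 38 = -81 + 342 = 261$)
$q{\left(l,F \right)} = 2 F$
$N{\left(Q \right)} = -10 + Q$ ($N{\left(Q \right)} = 2 \left(-5\right) + Q = -10 + Q$)
$N{\left(10 \right)} I + 159 = \left(-10 + 10\right) 261 + 159 = 0 \cdot 261 + 159 = 0 + 159 = 159$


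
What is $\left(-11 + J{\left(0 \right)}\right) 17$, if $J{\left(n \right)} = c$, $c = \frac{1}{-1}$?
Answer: $-204$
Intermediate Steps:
$c = -1$
$J{\left(n \right)} = -1$
$\left(-11 + J{\left(0 \right)}\right) 17 = \left(-11 - 1\right) 17 = \left(-12\right) 17 = -204$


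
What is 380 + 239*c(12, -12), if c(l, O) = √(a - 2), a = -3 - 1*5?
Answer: 380 + 239*I*√10 ≈ 380.0 + 755.78*I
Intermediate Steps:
a = -8 (a = -3 - 5 = -8)
c(l, O) = I*√10 (c(l, O) = √(-8 - 2) = √(-10) = I*√10)
380 + 239*c(12, -12) = 380 + 239*(I*√10) = 380 + 239*I*√10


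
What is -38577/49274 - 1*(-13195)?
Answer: 650131853/49274 ≈ 13194.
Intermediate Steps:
-38577/49274 - 1*(-13195) = -38577*1/49274 + 13195 = -38577/49274 + 13195 = 650131853/49274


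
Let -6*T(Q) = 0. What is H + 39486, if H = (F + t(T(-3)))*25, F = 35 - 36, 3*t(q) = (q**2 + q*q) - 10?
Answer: 118133/3 ≈ 39378.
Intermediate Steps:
T(Q) = 0 (T(Q) = -1/6*0 = 0)
t(q) = -10/3 + 2*q**2/3 (t(q) = ((q**2 + q*q) - 10)/3 = ((q**2 + q**2) - 10)/3 = (2*q**2 - 10)/3 = (-10 + 2*q**2)/3 = -10/3 + 2*q**2/3)
F = -1
H = -325/3 (H = (-1 + (-10/3 + (2/3)*0**2))*25 = (-1 + (-10/3 + (2/3)*0))*25 = (-1 + (-10/3 + 0))*25 = (-1 - 10/3)*25 = -13/3*25 = -325/3 ≈ -108.33)
H + 39486 = -325/3 + 39486 = 118133/3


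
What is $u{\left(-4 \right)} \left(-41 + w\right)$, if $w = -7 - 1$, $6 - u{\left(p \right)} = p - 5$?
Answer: $-735$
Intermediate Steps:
$u{\left(p \right)} = 11 - p$ ($u{\left(p \right)} = 6 - \left(p - 5\right) = 6 - \left(-5 + p\right) = 11 - p$)
$w = -8$ ($w = -7 - 1 = -8$)
$u{\left(-4 \right)} \left(-41 + w\right) = \left(11 - -4\right) \left(-41 - 8\right) = \left(11 + 4\right) \left(-49\right) = 15 \left(-49\right) = -735$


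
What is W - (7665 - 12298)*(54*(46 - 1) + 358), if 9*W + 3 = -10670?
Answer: 116240563/9 ≈ 1.2916e+7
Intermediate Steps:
W = -10673/9 (W = -⅓ + (⅑)*(-10670) = -⅓ - 10670/9 = -10673/9 ≈ -1185.9)
W - (7665 - 12298)*(54*(46 - 1) + 358) = -10673/9 - (7665 - 12298)*(54*(46 - 1) + 358) = -10673/9 - (-4633)*(54*45 + 358) = -10673/9 - (-4633)*(2430 + 358) = -10673/9 - (-4633)*2788 = -10673/9 - 1*(-12916804) = -10673/9 + 12916804 = 116240563/9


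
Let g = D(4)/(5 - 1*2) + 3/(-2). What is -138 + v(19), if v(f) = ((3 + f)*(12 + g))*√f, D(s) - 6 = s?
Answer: -138 + 913*√19/3 ≈ 1188.6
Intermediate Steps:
D(s) = 6 + s
g = 11/6 (g = (6 + 4)/(5 - 1*2) + 3/(-2) = 10/(5 - 2) + 3*(-½) = 10/3 - 3/2 = 11/6 ≈ 1.8333)
v(f) = √f*(83/2 + 83*f/6) (v(f) = ((3 + f)*(12 + 11/6))*√f = ((3 + f)*(83/6))*√f = (83/2 + 83*f/6)*√f = √f*(83/2 + 83*f/6))
-138 + v(19) = -138 + 83*√19*(3 + 19)/6 = -138 + (83/6)*√19*22 = -138 + 913*√19/3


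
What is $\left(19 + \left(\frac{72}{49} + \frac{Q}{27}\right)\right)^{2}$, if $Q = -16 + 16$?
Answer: $\frac{1006009}{2401} \approx 419.0$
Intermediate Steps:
$Q = 0$
$\left(19 + \left(\frac{72}{49} + \frac{Q}{27}\right)\right)^{2} = \left(19 + \left(\frac{72}{49} + \frac{0}{27}\right)\right)^{2} = \left(19 + \left(72 \cdot \frac{1}{49} + 0 \cdot \frac{1}{27}\right)\right)^{2} = \left(19 + \left(\frac{72}{49} + 0\right)\right)^{2} = \left(19 + \frac{72}{49}\right)^{2} = \left(\frac{1003}{49}\right)^{2} = \frac{1006009}{2401}$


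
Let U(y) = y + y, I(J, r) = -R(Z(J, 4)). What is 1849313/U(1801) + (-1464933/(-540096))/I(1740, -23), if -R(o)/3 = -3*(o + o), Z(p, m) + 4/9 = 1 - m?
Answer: 10321880506607/20102733184 ≈ 513.46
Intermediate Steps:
Z(p, m) = 5/9 - m (Z(p, m) = -4/9 + (1 - m) = 5/9 - m)
R(o) = 18*o (R(o) = -(-9)*(o + o) = -(-9)*2*o = -(-18)*o = 18*o)
I(J, r) = 62 (I(J, r) = -18*(5/9 - 1*4) = -18*(5/9 - 4) = -18*(-31)/9 = -1*(-62) = 62)
U(y) = 2*y
1849313/U(1801) + (-1464933/(-540096))/I(1740, -23) = 1849313/((2*1801)) - 1464933/(-540096)/62 = 1849313/3602 - 1464933*(-1/540096)*(1/62) = 1849313*(1/3602) + (488311/180032)*(1/62) = 1849313/3602 + 488311/11161984 = 10321880506607/20102733184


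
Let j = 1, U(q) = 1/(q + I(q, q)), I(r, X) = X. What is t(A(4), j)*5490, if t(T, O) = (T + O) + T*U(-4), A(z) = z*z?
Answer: 82350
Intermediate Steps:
U(q) = 1/(2*q) (U(q) = 1/(q + q) = 1/(2*q))
A(z) = z**2
t(T, O) = O + 7*T/8 (t(T, O) = (T + O) + T*((1/2)/(-4)) = (O + T) + T*((1/2)*(-1/4)) = (O + T) + T*(-1/8) = (O + T) - T/8 = O + 7*T/8)
t(A(4), j)*5490 = (1 + (7/8)*4**2)*5490 = (1 + (7/8)*16)*5490 = (1 + 14)*5490 = 15*5490 = 82350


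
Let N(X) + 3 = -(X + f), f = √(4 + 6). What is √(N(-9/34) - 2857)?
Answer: √(-3305854 - 1156*√10)/34 ≈ 53.506*I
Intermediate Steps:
f = √10 ≈ 3.1623
N(X) = -3 - X - √10 (N(X) = -3 - (X + √10) = -3 + (-X - √10) = -3 - X - √10)
√(N(-9/34) - 2857) = √((-3 - (-9)/34 - √10) - 2857) = √((-3 - 1*(-9/34) - √10) - 2857) = √((-3 + 9/34 - √10) - 2857) = √((-93/34 - √10) - 2857) = √(-97231/34 - √10)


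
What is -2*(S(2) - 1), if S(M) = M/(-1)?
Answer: 6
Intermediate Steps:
S(M) = -M (S(M) = M*(-1) = -M)
-2*(S(2) - 1) = -2*(-1*2 - 1) = -2*(-2 - 1) = -2*(-3) = 6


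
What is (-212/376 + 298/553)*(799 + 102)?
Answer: -1168597/51982 ≈ -22.481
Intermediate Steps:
(-212/376 + 298/553)*(799 + 102) = (-212*1/376 + 298*(1/553))*901 = (-53/94 + 298/553)*901 = -1297/51982*901 = -1168597/51982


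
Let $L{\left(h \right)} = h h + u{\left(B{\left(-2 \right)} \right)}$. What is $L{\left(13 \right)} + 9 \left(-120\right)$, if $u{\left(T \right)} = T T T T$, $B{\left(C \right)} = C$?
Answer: $-895$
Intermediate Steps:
$u{\left(T \right)} = T^{4}$ ($u{\left(T \right)} = T T^{2} T = T^{3} T = T^{4}$)
$L{\left(h \right)} = 16 + h^{2}$ ($L{\left(h \right)} = h h + \left(-2\right)^{4} = h^{2} + 16 = 16 + h^{2}$)
$L{\left(13 \right)} + 9 \left(-120\right) = \left(16 + 13^{2}\right) + 9 \left(-120\right) = \left(16 + 169\right) - 1080 = 185 - 1080 = -895$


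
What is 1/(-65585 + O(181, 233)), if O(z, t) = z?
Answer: -1/65404 ≈ -1.5290e-5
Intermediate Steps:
1/(-65585 + O(181, 233)) = 1/(-65585 + 181) = 1/(-65404) = -1/65404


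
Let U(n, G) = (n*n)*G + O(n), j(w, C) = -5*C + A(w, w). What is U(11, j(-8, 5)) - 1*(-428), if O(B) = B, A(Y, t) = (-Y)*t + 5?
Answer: -9725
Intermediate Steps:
A(Y, t) = 5 - Y*t (A(Y, t) = -Y*t + 5 = 5 - Y*t)
j(w, C) = 5 - w² - 5*C (j(w, C) = -5*C + (5 - w*w) = -5*C + (5 - w²) = 5 - w² - 5*C)
U(n, G) = n + G*n² (U(n, G) = (n*n)*G + n = n²*G + n = G*n² + n = n + G*n²)
U(11, j(-8, 5)) - 1*(-428) = 11*(1 + (5 - 1*(-8)² - 5*5)*11) - 1*(-428) = 11*(1 + (5 - 1*64 - 25)*11) + 428 = 11*(1 + (5 - 64 - 25)*11) + 428 = 11*(1 - 84*11) + 428 = 11*(1 - 924) + 428 = 11*(-923) + 428 = -10153 + 428 = -9725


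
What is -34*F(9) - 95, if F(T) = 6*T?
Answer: -1931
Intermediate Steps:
-34*F(9) - 95 = -204*9 - 95 = -34*54 - 95 = -1836 - 95 = -1931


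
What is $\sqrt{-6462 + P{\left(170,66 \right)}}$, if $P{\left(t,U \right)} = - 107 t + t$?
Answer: $i \sqrt{24482} \approx 156.47 i$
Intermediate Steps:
$P{\left(t,U \right)} = - 106 t$
$\sqrt{-6462 + P{\left(170,66 \right)}} = \sqrt{-6462 - 18020} = \sqrt{-24482} = i \sqrt{24482}$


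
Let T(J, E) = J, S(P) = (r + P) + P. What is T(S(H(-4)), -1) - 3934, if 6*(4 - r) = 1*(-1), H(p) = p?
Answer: -23627/6 ≈ -3937.8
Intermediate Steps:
r = 25/6 (r = 4 - (-1)/6 = 4 - ⅙*(-1) = 4 + ⅙ = 25/6 ≈ 4.1667)
S(P) = 25/6 + 2*P (S(P) = (25/6 + P) + P = 25/6 + 2*P)
T(S(H(-4)), -1) - 3934 = (25/6 + 2*(-4)) - 3934 = (25/6 - 8) - 3934 = -23/6 - 3934 = -23627/6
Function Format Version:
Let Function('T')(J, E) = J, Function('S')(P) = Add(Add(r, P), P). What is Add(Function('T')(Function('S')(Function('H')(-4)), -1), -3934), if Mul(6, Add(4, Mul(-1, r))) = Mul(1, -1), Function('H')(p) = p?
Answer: Rational(-23627, 6) ≈ -3937.8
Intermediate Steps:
r = Rational(25, 6) (r = Add(4, Mul(Rational(-1, 6), Mul(1, -1))) = Add(4, Mul(Rational(-1, 6), -1)) = Add(4, Rational(1, 6)) = Rational(25, 6) ≈ 4.1667)
Function('S')(P) = Add(Rational(25, 6), Mul(2, P)) (Function('S')(P) = Add(Add(Rational(25, 6), P), P) = Add(Rational(25, 6), Mul(2, P)))
Add(Function('T')(Function('S')(Function('H')(-4)), -1), -3934) = Add(Add(Rational(25, 6), Mul(2, -4)), -3934) = Add(Add(Rational(25, 6), -8), -3934) = Add(Rational(-23, 6), -3934) = Rational(-23627, 6)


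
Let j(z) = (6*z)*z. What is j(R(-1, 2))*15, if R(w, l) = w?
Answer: 90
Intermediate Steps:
j(z) = 6*z²
j(R(-1, 2))*15 = (6*(-1)²)*15 = (6*1)*15 = 6*15 = 90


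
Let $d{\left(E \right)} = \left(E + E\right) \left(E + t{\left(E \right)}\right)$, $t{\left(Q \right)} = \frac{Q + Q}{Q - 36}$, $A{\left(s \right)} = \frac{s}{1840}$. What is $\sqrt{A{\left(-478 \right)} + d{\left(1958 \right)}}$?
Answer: $\frac{63 \sqrt{393246614470}}{14260} \approx 2770.5$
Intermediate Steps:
$A{\left(s \right)} = \frac{s}{1840}$ ($A{\left(s \right)} = s \frac{1}{1840} = \frac{s}{1840}$)
$t{\left(Q \right)} = \frac{2 Q}{-36 + Q}$
$d{\left(E \right)} = 2 E \left(E + \frac{2 E}{-36 + E}\right)$ ($d{\left(E \right)} = \left(E + E\right) \left(E + \frac{2 E}{-36 + E}\right) = 2 E \left(E + \frac{2 E}{-36 + E}\right)$)
$\sqrt{A{\left(-478 \right)} + d{\left(1958 \right)}} = \sqrt{\frac{1}{1840} \left(-478\right) + \frac{2 \cdot 1958^{2} \left(-34 + 1958\right)}{-36 + 1958}} = \sqrt{- \frac{239}{920} + 2 \cdot 3833764 \cdot \frac{1}{1922} \cdot 1924} = \sqrt{- \frac{239}{920} + \frac{7376161936}{961}} = \sqrt{\frac{6786068751441}{884120}} = \frac{63 \sqrt{393246614470}}{14260}$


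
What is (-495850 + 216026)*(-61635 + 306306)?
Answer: -68464817904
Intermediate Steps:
(-495850 + 216026)*(-61635 + 306306) = -279824*244671 = -68464817904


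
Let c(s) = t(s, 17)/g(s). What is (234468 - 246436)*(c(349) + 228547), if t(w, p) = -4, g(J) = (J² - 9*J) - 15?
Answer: -324523795050048/118645 ≈ -2.7353e+9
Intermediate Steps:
g(J) = -15 + J² - 9*J
c(s) = -4/(-15 + s² - 9*s)
(234468 - 246436)*(c(349) + 228547) = (234468 - 246436)*(4/(15 - 1*349² + 9*349) + 228547) = -11968*(4/(15 - 1*121801 + 3141) + 228547) = -11968*(4/(15 - 121801 + 3141) + 228547) = -11968*(4/(-118645) + 228547) = -11968*(4*(-1/118645) + 228547) = -11968*(-4/118645 + 228547) = -11968*27115958811/118645 = -324523795050048/118645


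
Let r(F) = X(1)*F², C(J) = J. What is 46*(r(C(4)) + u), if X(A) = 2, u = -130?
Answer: -4508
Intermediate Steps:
r(F) = 2*F²
46*(r(C(4)) + u) = 46*(2*4² - 130) = 46*(2*16 - 130) = 46*(32 - 130) = 46*(-98) = -4508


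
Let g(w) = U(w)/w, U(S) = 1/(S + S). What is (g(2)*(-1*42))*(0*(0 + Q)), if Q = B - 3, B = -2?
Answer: 0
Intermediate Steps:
U(S) = 1/(2*S)
Q = -5 (Q = -2 - 3 = -5)
g(w) = 1/(2*w²) (g(w) = (1/(2*w))/w = 1/(2*w²))
(g(2)*(-1*42))*(0*(0 + Q)) = (((½)/2²)*(-1*42))*(0*(0 - 5)) = (((½)*(¼))*(-42))*(0*(-5)) = ((⅛)*(-42))*0 = -21/4*0 = 0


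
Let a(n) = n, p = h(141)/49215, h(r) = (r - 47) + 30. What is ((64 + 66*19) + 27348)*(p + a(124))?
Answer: 174942406144/49215 ≈ 3.5547e+6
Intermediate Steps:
h(r) = -17 + r (h(r) = (-47 + r) + 30 = -17 + r)
p = 124/49215 (p = (-17 + 141)/49215 = 124*(1/49215) = 124/49215 ≈ 0.0025196)
((64 + 66*19) + 27348)*(p + a(124)) = ((64 + 66*19) + 27348)*(124/49215 + 124) = ((64 + 1254) + 27348)*(6102784/49215) = (1318 + 27348)*(6102784/49215) = 28666*(6102784/49215) = 174942406144/49215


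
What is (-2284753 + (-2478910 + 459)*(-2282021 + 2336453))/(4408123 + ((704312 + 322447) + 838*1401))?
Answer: -26981865917/1321784 ≈ -20413.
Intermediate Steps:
(-2284753 + (-2478910 + 459)*(-2282021 + 2336453))/(4408123 + ((704312 + 322447) + 838*1401)) = (-2284753 - 2478451*54432)/(4408123 + (1026759 + 1174038)) = (-2284753 - 134907044832)/(4408123 + 2200797) = -134909329585/6608920 = -134909329585*1/6608920 = -26981865917/1321784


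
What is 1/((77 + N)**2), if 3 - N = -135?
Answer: 1/46225 ≈ 2.1633e-5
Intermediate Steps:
N = 138 (N = 3 - 1*(-135) = 3 + 135 = 138)
1/((77 + N)**2) = 1/((77 + 138)**2) = 1/(215**2) = 1/46225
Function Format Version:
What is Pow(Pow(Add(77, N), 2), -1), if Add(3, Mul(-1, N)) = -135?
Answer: Rational(1, 46225) ≈ 2.1633e-5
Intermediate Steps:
N = 138 (N = Add(3, Mul(-1, -135)) = Add(3, 135) = 138)
Pow(Pow(Add(77, N), 2), -1) = Pow(Pow(Add(77, 138), 2), -1) = Pow(Pow(215, 2), -1) = Pow(46225, -1) = Rational(1, 46225)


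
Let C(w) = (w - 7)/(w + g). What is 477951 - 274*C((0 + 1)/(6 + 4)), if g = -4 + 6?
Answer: 3351959/7 ≈ 4.7885e+5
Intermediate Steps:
g = 2
C(w) = (-7 + w)/(2 + w) (C(w) = (w - 7)/(w + 2) = (-7 + w)/(2 + w))
477951 - 274*C((0 + 1)/(6 + 4)) = 477951 - 274*(-7 + (0 + 1)/(6 + 4))/(2 + (0 + 1)/(6 + 4)) = 477951 - 274*(-7 + 1/10)/(2 + 1/10) = 477951 - 274*(-7 + 1*(⅒))/(2 + 1*(⅒)) = 477951 - 274*(-7 + ⅒)/(2 + ⅒) = 477951 - 274*-69/10/(21/10) = 477951 - 274*(10/21)*(-69/10) = 477951 - 274*(-23)/7 = 477951 - 1*(-6302/7) = 477951 + 6302/7 = 3351959/7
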